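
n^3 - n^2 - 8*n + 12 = (n - 2)^2*(n + 3)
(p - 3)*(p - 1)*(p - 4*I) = p^3 - 4*p^2 - 4*I*p^2 + 3*p + 16*I*p - 12*I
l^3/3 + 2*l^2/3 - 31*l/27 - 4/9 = (l/3 + 1)*(l - 4/3)*(l + 1/3)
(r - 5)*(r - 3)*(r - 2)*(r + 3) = r^4 - 7*r^3 + r^2 + 63*r - 90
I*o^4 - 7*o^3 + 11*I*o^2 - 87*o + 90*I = (o - 3*I)*(o + 5*I)*(o + 6*I)*(I*o + 1)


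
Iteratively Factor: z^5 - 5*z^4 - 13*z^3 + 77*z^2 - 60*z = (z - 3)*(z^4 - 2*z^3 - 19*z^2 + 20*z) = (z - 5)*(z - 3)*(z^3 + 3*z^2 - 4*z) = (z - 5)*(z - 3)*(z - 1)*(z^2 + 4*z) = z*(z - 5)*(z - 3)*(z - 1)*(z + 4)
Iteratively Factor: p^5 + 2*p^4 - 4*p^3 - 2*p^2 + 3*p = (p - 1)*(p^4 + 3*p^3 - p^2 - 3*p) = (p - 1)*(p + 3)*(p^3 - p) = p*(p - 1)*(p + 3)*(p^2 - 1) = p*(p - 1)*(p + 1)*(p + 3)*(p - 1)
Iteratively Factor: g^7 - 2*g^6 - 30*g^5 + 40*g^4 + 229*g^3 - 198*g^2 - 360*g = (g - 2)*(g^6 - 30*g^4 - 20*g^3 + 189*g^2 + 180*g) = (g - 5)*(g - 2)*(g^5 + 5*g^4 - 5*g^3 - 45*g^2 - 36*g) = (g - 5)*(g - 3)*(g - 2)*(g^4 + 8*g^3 + 19*g^2 + 12*g) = g*(g - 5)*(g - 3)*(g - 2)*(g^3 + 8*g^2 + 19*g + 12) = g*(g - 5)*(g - 3)*(g - 2)*(g + 1)*(g^2 + 7*g + 12) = g*(g - 5)*(g - 3)*(g - 2)*(g + 1)*(g + 4)*(g + 3)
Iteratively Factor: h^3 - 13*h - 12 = (h - 4)*(h^2 + 4*h + 3) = (h - 4)*(h + 1)*(h + 3)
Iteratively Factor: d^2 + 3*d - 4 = (d - 1)*(d + 4)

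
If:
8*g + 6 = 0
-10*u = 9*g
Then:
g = -3/4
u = 27/40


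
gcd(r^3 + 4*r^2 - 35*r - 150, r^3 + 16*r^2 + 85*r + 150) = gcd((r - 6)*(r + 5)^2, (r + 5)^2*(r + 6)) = r^2 + 10*r + 25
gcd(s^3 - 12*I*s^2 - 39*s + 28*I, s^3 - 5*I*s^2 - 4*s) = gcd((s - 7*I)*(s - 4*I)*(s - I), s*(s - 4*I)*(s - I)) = s^2 - 5*I*s - 4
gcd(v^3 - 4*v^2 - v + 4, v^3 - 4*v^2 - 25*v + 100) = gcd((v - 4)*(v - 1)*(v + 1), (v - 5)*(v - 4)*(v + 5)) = v - 4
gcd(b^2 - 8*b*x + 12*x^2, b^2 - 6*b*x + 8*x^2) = -b + 2*x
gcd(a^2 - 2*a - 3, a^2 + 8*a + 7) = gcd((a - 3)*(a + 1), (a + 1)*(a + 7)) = a + 1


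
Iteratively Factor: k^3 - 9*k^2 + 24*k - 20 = (k - 5)*(k^2 - 4*k + 4) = (k - 5)*(k - 2)*(k - 2)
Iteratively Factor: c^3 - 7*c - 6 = (c + 2)*(c^2 - 2*c - 3) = (c + 1)*(c + 2)*(c - 3)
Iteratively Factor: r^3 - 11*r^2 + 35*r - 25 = (r - 5)*(r^2 - 6*r + 5) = (r - 5)*(r - 1)*(r - 5)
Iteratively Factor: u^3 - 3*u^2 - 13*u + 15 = (u - 5)*(u^2 + 2*u - 3) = (u - 5)*(u - 1)*(u + 3)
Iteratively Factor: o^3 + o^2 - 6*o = (o - 2)*(o^2 + 3*o) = (o - 2)*(o + 3)*(o)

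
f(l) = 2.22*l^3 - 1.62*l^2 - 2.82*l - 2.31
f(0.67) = -4.26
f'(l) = 6.66*l^2 - 3.24*l - 2.82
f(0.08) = -2.54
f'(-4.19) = 127.68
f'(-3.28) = 79.46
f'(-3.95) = 113.89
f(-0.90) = -2.70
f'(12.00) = 917.34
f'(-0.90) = 5.49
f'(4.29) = 105.85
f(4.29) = 131.05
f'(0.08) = -3.04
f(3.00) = 34.59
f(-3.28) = -88.83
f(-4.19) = -182.24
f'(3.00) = 47.40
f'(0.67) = -2.00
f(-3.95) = -153.27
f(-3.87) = -144.33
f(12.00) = 3566.73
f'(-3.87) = 109.46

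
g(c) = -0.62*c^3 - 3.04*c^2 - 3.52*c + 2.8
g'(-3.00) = -2.02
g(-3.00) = 2.74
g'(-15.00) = -330.82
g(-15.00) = 1464.10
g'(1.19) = -13.39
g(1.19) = -6.74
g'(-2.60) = -0.29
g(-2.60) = 2.30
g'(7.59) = -156.82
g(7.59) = -470.14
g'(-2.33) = 0.55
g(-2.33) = 2.34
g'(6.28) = -115.06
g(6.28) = -292.76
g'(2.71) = -33.66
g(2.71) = -41.40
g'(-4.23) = -11.08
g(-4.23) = 10.22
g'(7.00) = -137.22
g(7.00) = -383.46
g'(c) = -1.86*c^2 - 6.08*c - 3.52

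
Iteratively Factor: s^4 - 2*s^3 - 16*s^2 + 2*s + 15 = (s - 5)*(s^3 + 3*s^2 - s - 3) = (s - 5)*(s + 3)*(s^2 - 1) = (s - 5)*(s + 1)*(s + 3)*(s - 1)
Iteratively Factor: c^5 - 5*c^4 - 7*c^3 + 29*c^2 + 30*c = (c - 3)*(c^4 - 2*c^3 - 13*c^2 - 10*c) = (c - 3)*(c + 1)*(c^3 - 3*c^2 - 10*c) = (c - 5)*(c - 3)*(c + 1)*(c^2 + 2*c) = c*(c - 5)*(c - 3)*(c + 1)*(c + 2)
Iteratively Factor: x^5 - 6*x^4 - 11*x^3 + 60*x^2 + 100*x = (x)*(x^4 - 6*x^3 - 11*x^2 + 60*x + 100) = x*(x + 2)*(x^3 - 8*x^2 + 5*x + 50) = x*(x - 5)*(x + 2)*(x^2 - 3*x - 10) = x*(x - 5)*(x + 2)^2*(x - 5)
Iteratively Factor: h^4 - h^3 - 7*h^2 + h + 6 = (h + 1)*(h^3 - 2*h^2 - 5*h + 6) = (h - 1)*(h + 1)*(h^2 - h - 6) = (h - 1)*(h + 1)*(h + 2)*(h - 3)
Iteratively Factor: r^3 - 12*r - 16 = (r - 4)*(r^2 + 4*r + 4) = (r - 4)*(r + 2)*(r + 2)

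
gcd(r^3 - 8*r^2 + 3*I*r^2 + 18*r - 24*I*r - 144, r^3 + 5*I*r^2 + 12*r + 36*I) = r^2 + 3*I*r + 18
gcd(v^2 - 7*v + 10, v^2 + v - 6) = v - 2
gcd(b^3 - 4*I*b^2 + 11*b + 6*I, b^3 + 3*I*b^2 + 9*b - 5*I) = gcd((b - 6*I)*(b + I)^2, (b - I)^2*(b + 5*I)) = 1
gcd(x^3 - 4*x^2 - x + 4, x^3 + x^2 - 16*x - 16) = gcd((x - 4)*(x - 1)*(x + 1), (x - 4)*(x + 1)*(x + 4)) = x^2 - 3*x - 4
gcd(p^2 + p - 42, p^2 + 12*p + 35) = p + 7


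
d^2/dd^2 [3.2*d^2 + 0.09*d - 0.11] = 6.40000000000000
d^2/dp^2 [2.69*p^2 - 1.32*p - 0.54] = 5.38000000000000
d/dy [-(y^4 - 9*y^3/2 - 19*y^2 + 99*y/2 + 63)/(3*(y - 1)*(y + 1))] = (-4*y^3 + 17*y^2 - 22*y + 99)/(6*(y^2 - 2*y + 1))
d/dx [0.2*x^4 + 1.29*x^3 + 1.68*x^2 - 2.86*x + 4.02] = 0.8*x^3 + 3.87*x^2 + 3.36*x - 2.86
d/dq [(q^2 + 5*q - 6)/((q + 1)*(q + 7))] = (3*q^2 + 26*q + 83)/(q^4 + 16*q^3 + 78*q^2 + 112*q + 49)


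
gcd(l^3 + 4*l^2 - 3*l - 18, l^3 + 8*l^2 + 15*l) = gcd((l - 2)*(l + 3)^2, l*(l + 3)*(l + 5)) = l + 3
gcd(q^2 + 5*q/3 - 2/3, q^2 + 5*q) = 1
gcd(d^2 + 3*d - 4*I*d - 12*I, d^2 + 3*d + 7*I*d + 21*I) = d + 3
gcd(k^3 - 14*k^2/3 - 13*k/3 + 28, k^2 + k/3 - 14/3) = k + 7/3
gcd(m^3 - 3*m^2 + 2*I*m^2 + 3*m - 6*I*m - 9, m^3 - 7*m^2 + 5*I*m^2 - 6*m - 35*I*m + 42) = m + 3*I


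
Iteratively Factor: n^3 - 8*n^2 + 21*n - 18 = (n - 3)*(n^2 - 5*n + 6) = (n - 3)^2*(n - 2)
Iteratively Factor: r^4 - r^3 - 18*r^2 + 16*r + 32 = (r - 2)*(r^3 + r^2 - 16*r - 16) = (r - 2)*(r + 4)*(r^2 - 3*r - 4) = (r - 2)*(r + 1)*(r + 4)*(r - 4)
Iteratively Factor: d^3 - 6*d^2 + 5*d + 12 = (d - 4)*(d^2 - 2*d - 3) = (d - 4)*(d + 1)*(d - 3)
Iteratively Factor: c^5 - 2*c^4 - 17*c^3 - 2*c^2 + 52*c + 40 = (c + 2)*(c^4 - 4*c^3 - 9*c^2 + 16*c + 20) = (c + 2)^2*(c^3 - 6*c^2 + 3*c + 10) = (c + 1)*(c + 2)^2*(c^2 - 7*c + 10) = (c - 5)*(c + 1)*(c + 2)^2*(c - 2)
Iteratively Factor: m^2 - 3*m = (m - 3)*(m)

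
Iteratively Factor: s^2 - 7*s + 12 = (s - 4)*(s - 3)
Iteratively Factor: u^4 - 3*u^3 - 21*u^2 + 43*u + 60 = (u + 4)*(u^3 - 7*u^2 + 7*u + 15) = (u - 3)*(u + 4)*(u^2 - 4*u - 5) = (u - 3)*(u + 1)*(u + 4)*(u - 5)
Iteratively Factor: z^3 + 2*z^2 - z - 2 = (z - 1)*(z^2 + 3*z + 2) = (z - 1)*(z + 1)*(z + 2)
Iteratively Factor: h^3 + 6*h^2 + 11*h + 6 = (h + 1)*(h^2 + 5*h + 6) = (h + 1)*(h + 3)*(h + 2)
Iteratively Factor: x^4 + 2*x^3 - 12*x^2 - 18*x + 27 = (x + 3)*(x^3 - x^2 - 9*x + 9) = (x - 3)*(x + 3)*(x^2 + 2*x - 3) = (x - 3)*(x + 3)^2*(x - 1)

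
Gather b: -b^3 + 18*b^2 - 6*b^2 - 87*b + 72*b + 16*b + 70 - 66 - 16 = -b^3 + 12*b^2 + b - 12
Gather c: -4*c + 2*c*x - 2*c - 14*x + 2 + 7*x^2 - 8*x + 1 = c*(2*x - 6) + 7*x^2 - 22*x + 3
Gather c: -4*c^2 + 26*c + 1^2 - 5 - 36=-4*c^2 + 26*c - 40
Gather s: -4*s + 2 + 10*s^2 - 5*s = 10*s^2 - 9*s + 2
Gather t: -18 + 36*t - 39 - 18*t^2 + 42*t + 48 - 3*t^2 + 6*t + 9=-21*t^2 + 84*t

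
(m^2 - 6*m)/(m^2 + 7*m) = (m - 6)/(m + 7)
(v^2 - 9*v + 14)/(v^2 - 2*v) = (v - 7)/v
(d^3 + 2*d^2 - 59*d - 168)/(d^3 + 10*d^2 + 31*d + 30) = (d^2 - d - 56)/(d^2 + 7*d + 10)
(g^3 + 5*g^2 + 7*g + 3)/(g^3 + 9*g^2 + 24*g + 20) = (g^3 + 5*g^2 + 7*g + 3)/(g^3 + 9*g^2 + 24*g + 20)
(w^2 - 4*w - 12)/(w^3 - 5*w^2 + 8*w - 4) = (w^2 - 4*w - 12)/(w^3 - 5*w^2 + 8*w - 4)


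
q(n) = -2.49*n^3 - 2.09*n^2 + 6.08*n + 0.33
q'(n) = -7.47*n^2 - 4.18*n + 6.08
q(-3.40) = 53.36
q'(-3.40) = -66.06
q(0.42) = 2.33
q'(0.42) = 3.01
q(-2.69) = 17.32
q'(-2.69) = -36.73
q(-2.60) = 14.16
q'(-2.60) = -33.55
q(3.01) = -68.21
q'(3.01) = -74.18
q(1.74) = -8.54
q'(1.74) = -23.81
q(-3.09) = 35.05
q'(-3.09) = -52.33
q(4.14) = -187.01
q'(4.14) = -139.26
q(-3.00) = 30.51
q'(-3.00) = -48.61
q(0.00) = 0.33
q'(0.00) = 6.08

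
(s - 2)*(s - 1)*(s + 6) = s^3 + 3*s^2 - 16*s + 12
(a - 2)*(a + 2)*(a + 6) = a^3 + 6*a^2 - 4*a - 24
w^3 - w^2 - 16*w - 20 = (w - 5)*(w + 2)^2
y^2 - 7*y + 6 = (y - 6)*(y - 1)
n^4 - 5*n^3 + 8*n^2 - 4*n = n*(n - 2)^2*(n - 1)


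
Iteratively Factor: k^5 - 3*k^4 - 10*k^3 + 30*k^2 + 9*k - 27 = (k - 3)*(k^4 - 10*k^2 + 9) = (k - 3)*(k + 3)*(k^3 - 3*k^2 - k + 3) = (k - 3)*(k + 1)*(k + 3)*(k^2 - 4*k + 3) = (k - 3)^2*(k + 1)*(k + 3)*(k - 1)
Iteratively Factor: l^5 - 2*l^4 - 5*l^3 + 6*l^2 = (l - 1)*(l^4 - l^3 - 6*l^2) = (l - 1)*(l + 2)*(l^3 - 3*l^2) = (l - 3)*(l - 1)*(l + 2)*(l^2) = l*(l - 3)*(l - 1)*(l + 2)*(l)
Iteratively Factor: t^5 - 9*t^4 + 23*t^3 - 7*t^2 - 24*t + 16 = (t - 4)*(t^4 - 5*t^3 + 3*t^2 + 5*t - 4) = (t - 4)*(t - 1)*(t^3 - 4*t^2 - t + 4) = (t - 4)*(t - 1)^2*(t^2 - 3*t - 4) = (t - 4)*(t - 1)^2*(t + 1)*(t - 4)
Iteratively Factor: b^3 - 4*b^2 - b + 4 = (b + 1)*(b^2 - 5*b + 4) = (b - 4)*(b + 1)*(b - 1)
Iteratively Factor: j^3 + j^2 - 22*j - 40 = (j + 4)*(j^2 - 3*j - 10) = (j + 2)*(j + 4)*(j - 5)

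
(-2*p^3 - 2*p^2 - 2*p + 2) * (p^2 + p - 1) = -2*p^5 - 4*p^4 - 2*p^3 + 2*p^2 + 4*p - 2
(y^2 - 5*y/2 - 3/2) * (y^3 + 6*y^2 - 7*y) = y^5 + 7*y^4/2 - 47*y^3/2 + 17*y^2/2 + 21*y/2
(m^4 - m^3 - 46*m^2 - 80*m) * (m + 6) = m^5 + 5*m^4 - 52*m^3 - 356*m^2 - 480*m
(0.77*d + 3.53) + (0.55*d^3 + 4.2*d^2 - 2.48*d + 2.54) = 0.55*d^3 + 4.2*d^2 - 1.71*d + 6.07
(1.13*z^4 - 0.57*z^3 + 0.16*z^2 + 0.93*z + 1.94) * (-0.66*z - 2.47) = -0.7458*z^5 - 2.4149*z^4 + 1.3023*z^3 - 1.009*z^2 - 3.5775*z - 4.7918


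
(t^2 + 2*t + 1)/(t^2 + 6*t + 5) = (t + 1)/(t + 5)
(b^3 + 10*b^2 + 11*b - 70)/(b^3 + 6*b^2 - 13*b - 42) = (b^2 + 3*b - 10)/(b^2 - b - 6)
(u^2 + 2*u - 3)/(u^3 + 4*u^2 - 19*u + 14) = (u + 3)/(u^2 + 5*u - 14)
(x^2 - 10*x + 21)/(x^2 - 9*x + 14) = (x - 3)/(x - 2)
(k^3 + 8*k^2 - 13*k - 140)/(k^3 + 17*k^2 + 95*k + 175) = (k - 4)/(k + 5)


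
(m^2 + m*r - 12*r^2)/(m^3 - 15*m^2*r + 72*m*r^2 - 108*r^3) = (m + 4*r)/(m^2 - 12*m*r + 36*r^2)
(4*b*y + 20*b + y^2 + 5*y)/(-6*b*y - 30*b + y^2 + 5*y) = (4*b + y)/(-6*b + y)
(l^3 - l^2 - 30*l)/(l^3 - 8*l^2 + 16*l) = (l^2 - l - 30)/(l^2 - 8*l + 16)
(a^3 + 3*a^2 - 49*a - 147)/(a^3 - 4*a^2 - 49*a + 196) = (a + 3)/(a - 4)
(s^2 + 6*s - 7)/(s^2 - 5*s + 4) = (s + 7)/(s - 4)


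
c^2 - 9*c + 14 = (c - 7)*(c - 2)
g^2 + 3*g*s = g*(g + 3*s)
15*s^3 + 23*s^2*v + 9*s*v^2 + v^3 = (s + v)*(3*s + v)*(5*s + v)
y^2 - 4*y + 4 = (y - 2)^2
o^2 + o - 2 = (o - 1)*(o + 2)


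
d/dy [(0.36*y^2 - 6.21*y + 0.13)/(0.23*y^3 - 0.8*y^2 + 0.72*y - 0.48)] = (-0.0828*y^4 + 2.8566*y^3 - 4.7985*y^2 - 0.1376*y + 2.8872)/(0.0529*y^6 - 0.368*y^5 + 0.9712*y^4 - 1.3728*y^3 + 1.2864*y^2 - 0.6912*y + 0.2304)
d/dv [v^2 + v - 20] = 2*v + 1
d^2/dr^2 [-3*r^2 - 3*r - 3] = -6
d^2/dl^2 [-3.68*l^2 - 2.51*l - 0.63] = -7.36000000000000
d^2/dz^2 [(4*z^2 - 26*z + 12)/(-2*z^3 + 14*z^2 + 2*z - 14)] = 2*(-2*z^6 + 39*z^5 - 315*z^4 + 1098*z^3 - 1704*z^2 + 1911*z - 307)/(z^9 - 21*z^8 + 144*z^7 - 280*z^6 - 438*z^5 + 966*z^4 + 440*z^3 - 1008*z^2 - 147*z + 343)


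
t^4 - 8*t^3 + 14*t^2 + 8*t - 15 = (t - 5)*(t - 3)*(t - 1)*(t + 1)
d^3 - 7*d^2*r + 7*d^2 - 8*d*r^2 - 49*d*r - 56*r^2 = (d + 7)*(d - 8*r)*(d + r)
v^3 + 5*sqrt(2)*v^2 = v^2*(v + 5*sqrt(2))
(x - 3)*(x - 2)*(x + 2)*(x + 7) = x^4 + 4*x^3 - 25*x^2 - 16*x + 84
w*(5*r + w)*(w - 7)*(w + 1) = 5*r*w^3 - 30*r*w^2 - 35*r*w + w^4 - 6*w^3 - 7*w^2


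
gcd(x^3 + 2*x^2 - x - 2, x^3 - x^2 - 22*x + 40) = 1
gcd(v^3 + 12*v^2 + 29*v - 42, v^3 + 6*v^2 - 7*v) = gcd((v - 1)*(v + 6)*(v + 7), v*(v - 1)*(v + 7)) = v^2 + 6*v - 7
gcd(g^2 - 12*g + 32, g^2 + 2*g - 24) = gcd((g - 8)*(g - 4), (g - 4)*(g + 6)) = g - 4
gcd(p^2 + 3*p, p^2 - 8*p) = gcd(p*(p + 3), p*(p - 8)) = p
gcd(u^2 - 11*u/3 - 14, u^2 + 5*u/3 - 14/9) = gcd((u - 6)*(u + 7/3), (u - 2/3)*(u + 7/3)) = u + 7/3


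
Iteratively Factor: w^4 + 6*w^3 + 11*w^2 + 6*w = (w + 1)*(w^3 + 5*w^2 + 6*w) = (w + 1)*(w + 3)*(w^2 + 2*w) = w*(w + 1)*(w + 3)*(w + 2)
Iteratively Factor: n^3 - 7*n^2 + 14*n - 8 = (n - 4)*(n^2 - 3*n + 2) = (n - 4)*(n - 1)*(n - 2)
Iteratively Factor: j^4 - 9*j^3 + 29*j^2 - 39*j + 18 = (j - 3)*(j^3 - 6*j^2 + 11*j - 6) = (j - 3)*(j - 2)*(j^2 - 4*j + 3) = (j - 3)*(j - 2)*(j - 1)*(j - 3)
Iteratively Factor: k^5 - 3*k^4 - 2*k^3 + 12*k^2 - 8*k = (k - 1)*(k^4 - 2*k^3 - 4*k^2 + 8*k) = (k - 1)*(k + 2)*(k^3 - 4*k^2 + 4*k) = (k - 2)*(k - 1)*(k + 2)*(k^2 - 2*k) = (k - 2)^2*(k - 1)*(k + 2)*(k)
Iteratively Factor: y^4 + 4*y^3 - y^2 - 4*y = (y)*(y^3 + 4*y^2 - y - 4) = y*(y + 4)*(y^2 - 1) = y*(y - 1)*(y + 4)*(y + 1)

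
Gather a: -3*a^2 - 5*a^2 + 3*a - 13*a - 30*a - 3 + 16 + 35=-8*a^2 - 40*a + 48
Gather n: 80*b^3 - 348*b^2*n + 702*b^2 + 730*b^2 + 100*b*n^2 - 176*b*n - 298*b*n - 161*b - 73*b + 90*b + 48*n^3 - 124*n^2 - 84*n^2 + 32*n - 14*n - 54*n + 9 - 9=80*b^3 + 1432*b^2 - 144*b + 48*n^3 + n^2*(100*b - 208) + n*(-348*b^2 - 474*b - 36)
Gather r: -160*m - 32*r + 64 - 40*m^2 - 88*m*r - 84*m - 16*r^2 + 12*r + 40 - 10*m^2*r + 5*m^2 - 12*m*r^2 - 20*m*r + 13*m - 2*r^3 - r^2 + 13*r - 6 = -35*m^2 - 231*m - 2*r^3 + r^2*(-12*m - 17) + r*(-10*m^2 - 108*m - 7) + 98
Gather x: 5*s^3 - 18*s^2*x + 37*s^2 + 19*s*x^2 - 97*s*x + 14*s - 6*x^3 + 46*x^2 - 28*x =5*s^3 + 37*s^2 + 14*s - 6*x^3 + x^2*(19*s + 46) + x*(-18*s^2 - 97*s - 28)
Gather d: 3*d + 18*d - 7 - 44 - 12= 21*d - 63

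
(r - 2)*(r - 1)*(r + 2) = r^3 - r^2 - 4*r + 4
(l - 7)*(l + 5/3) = l^2 - 16*l/3 - 35/3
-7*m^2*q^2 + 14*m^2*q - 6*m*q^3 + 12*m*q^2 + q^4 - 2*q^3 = q*(-7*m + q)*(m + q)*(q - 2)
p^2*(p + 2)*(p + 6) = p^4 + 8*p^3 + 12*p^2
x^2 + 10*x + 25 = (x + 5)^2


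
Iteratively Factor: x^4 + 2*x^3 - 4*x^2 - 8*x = (x)*(x^3 + 2*x^2 - 4*x - 8) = x*(x + 2)*(x^2 - 4) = x*(x - 2)*(x + 2)*(x + 2)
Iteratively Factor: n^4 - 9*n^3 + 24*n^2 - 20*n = (n - 5)*(n^3 - 4*n^2 + 4*n) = (n - 5)*(n - 2)*(n^2 - 2*n) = (n - 5)*(n - 2)^2*(n)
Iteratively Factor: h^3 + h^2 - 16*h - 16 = (h + 1)*(h^2 - 16) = (h - 4)*(h + 1)*(h + 4)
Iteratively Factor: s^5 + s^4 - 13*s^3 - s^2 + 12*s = (s - 3)*(s^4 + 4*s^3 - s^2 - 4*s) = (s - 3)*(s - 1)*(s^3 + 5*s^2 + 4*s) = (s - 3)*(s - 1)*(s + 1)*(s^2 + 4*s) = s*(s - 3)*(s - 1)*(s + 1)*(s + 4)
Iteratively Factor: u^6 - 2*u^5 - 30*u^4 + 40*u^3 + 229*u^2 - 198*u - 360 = (u + 4)*(u^5 - 6*u^4 - 6*u^3 + 64*u^2 - 27*u - 90) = (u - 3)*(u + 4)*(u^4 - 3*u^3 - 15*u^2 + 19*u + 30) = (u - 3)*(u + 3)*(u + 4)*(u^3 - 6*u^2 + 3*u + 10) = (u - 3)*(u - 2)*(u + 3)*(u + 4)*(u^2 - 4*u - 5) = (u - 3)*(u - 2)*(u + 1)*(u + 3)*(u + 4)*(u - 5)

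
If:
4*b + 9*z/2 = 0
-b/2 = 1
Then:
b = -2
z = 16/9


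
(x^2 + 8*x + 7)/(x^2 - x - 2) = (x + 7)/(x - 2)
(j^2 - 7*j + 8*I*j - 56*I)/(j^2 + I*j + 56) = (j - 7)/(j - 7*I)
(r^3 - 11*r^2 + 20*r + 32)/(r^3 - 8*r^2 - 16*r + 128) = (r + 1)/(r + 4)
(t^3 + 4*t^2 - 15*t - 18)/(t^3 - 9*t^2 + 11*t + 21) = (t + 6)/(t - 7)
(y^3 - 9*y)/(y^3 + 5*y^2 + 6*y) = (y - 3)/(y + 2)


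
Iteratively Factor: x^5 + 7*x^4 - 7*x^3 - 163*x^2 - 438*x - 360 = (x - 5)*(x^4 + 12*x^3 + 53*x^2 + 102*x + 72) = (x - 5)*(x + 4)*(x^3 + 8*x^2 + 21*x + 18) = (x - 5)*(x + 3)*(x + 4)*(x^2 + 5*x + 6) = (x - 5)*(x + 3)^2*(x + 4)*(x + 2)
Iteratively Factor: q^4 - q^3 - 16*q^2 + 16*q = (q - 4)*(q^3 + 3*q^2 - 4*q) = (q - 4)*(q + 4)*(q^2 - q) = q*(q - 4)*(q + 4)*(q - 1)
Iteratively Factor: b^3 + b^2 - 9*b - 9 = (b + 3)*(b^2 - 2*b - 3) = (b - 3)*(b + 3)*(b + 1)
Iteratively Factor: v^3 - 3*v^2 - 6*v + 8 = (v - 4)*(v^2 + v - 2) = (v - 4)*(v + 2)*(v - 1)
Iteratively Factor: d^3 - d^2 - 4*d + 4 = (d - 2)*(d^2 + d - 2) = (d - 2)*(d + 2)*(d - 1)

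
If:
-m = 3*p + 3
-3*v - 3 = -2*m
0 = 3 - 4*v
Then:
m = 21/8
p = -15/8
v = 3/4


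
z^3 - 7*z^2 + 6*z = z*(z - 6)*(z - 1)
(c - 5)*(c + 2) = c^2 - 3*c - 10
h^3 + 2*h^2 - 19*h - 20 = (h - 4)*(h + 1)*(h + 5)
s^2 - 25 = (s - 5)*(s + 5)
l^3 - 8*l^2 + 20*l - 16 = (l - 4)*(l - 2)^2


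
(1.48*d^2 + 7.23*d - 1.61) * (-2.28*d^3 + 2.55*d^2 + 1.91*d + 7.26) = -3.3744*d^5 - 12.7104*d^4 + 24.9341*d^3 + 20.4486*d^2 + 49.4147*d - 11.6886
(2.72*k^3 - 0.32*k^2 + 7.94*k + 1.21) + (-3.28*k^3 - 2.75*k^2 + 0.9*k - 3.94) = -0.56*k^3 - 3.07*k^2 + 8.84*k - 2.73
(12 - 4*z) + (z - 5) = 7 - 3*z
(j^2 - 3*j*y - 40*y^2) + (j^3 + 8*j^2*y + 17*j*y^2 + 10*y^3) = j^3 + 8*j^2*y + j^2 + 17*j*y^2 - 3*j*y + 10*y^3 - 40*y^2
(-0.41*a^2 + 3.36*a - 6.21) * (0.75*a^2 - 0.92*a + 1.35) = -0.3075*a^4 + 2.8972*a^3 - 8.3022*a^2 + 10.2492*a - 8.3835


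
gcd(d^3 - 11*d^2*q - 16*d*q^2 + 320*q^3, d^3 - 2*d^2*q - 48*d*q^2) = -d + 8*q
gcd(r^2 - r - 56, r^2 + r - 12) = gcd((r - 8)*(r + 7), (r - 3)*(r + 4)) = 1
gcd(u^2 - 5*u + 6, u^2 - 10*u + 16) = u - 2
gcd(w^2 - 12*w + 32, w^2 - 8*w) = w - 8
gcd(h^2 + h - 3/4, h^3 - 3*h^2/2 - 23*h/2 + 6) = h - 1/2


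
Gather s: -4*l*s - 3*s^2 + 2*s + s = -3*s^2 + s*(3 - 4*l)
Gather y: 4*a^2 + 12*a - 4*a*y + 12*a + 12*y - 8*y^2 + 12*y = 4*a^2 + 24*a - 8*y^2 + y*(24 - 4*a)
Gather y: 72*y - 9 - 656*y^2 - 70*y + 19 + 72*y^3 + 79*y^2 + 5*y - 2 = 72*y^3 - 577*y^2 + 7*y + 8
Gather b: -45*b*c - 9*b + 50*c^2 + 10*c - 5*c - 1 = b*(-45*c - 9) + 50*c^2 + 5*c - 1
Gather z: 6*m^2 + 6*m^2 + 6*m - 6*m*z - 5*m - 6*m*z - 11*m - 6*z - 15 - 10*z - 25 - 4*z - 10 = 12*m^2 - 10*m + z*(-12*m - 20) - 50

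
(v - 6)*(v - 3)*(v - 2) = v^3 - 11*v^2 + 36*v - 36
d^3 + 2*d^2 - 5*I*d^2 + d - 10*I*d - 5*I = (d + 1)^2*(d - 5*I)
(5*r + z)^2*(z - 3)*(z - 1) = 25*r^2*z^2 - 100*r^2*z + 75*r^2 + 10*r*z^3 - 40*r*z^2 + 30*r*z + z^4 - 4*z^3 + 3*z^2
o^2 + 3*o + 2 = (o + 1)*(o + 2)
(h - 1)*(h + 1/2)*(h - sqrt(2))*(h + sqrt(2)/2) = h^4 - sqrt(2)*h^3/2 - h^3/2 - 3*h^2/2 + sqrt(2)*h^2/4 + sqrt(2)*h/4 + h/2 + 1/2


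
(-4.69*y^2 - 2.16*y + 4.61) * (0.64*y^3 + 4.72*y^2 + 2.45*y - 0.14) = -3.0016*y^5 - 23.5192*y^4 - 18.7353*y^3 + 17.1238*y^2 + 11.5969*y - 0.6454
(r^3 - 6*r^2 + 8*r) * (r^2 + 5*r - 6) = r^5 - r^4 - 28*r^3 + 76*r^2 - 48*r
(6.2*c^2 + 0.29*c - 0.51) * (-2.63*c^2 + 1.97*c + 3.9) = -16.306*c^4 + 11.4513*c^3 + 26.0926*c^2 + 0.1263*c - 1.989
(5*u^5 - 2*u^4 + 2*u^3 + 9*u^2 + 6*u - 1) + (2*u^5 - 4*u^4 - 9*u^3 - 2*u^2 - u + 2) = 7*u^5 - 6*u^4 - 7*u^3 + 7*u^2 + 5*u + 1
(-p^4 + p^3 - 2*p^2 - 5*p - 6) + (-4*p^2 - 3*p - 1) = -p^4 + p^3 - 6*p^2 - 8*p - 7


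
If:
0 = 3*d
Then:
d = 0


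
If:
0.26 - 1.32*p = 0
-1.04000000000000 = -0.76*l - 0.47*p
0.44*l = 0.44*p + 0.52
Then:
No Solution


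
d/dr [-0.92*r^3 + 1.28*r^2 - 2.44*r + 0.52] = -2.76*r^2 + 2.56*r - 2.44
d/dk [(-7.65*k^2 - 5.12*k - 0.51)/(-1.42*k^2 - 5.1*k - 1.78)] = (31.7446*k^2 + 25.7856*k + 6.5126)/(2.0164*k^4 + 14.484*k^3 + 31.0652*k^2 + 18.156*k + 3.1684)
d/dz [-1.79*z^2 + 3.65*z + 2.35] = 3.65 - 3.58*z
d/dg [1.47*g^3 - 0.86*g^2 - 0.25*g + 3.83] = 4.41*g^2 - 1.72*g - 0.25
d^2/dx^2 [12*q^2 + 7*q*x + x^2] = 2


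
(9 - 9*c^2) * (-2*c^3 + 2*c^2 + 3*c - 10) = 18*c^5 - 18*c^4 - 45*c^3 + 108*c^2 + 27*c - 90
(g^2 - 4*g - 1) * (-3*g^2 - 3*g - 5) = -3*g^4 + 9*g^3 + 10*g^2 + 23*g + 5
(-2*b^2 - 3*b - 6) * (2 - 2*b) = 4*b^3 + 2*b^2 + 6*b - 12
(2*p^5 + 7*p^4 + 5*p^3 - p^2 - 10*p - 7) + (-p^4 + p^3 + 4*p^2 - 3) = 2*p^5 + 6*p^4 + 6*p^3 + 3*p^2 - 10*p - 10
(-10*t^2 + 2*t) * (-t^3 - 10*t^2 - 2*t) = 10*t^5 + 98*t^4 - 4*t^2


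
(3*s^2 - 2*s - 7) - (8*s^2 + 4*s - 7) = -5*s^2 - 6*s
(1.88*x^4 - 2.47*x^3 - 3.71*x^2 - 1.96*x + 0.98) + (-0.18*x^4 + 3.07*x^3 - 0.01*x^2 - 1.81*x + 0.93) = 1.7*x^4 + 0.6*x^3 - 3.72*x^2 - 3.77*x + 1.91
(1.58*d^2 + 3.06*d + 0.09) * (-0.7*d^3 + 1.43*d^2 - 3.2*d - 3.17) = -1.106*d^5 + 0.1174*d^4 - 0.743200000000001*d^3 - 14.6719*d^2 - 9.9882*d - 0.2853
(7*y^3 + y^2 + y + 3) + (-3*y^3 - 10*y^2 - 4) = 4*y^3 - 9*y^2 + y - 1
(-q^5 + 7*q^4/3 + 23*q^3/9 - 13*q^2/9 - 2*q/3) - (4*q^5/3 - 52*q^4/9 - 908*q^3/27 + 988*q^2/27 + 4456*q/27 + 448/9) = -7*q^5/3 + 73*q^4/9 + 977*q^3/27 - 1027*q^2/27 - 4474*q/27 - 448/9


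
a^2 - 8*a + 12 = (a - 6)*(a - 2)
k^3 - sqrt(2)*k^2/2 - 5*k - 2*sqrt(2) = (k - 2*sqrt(2))*(k + sqrt(2)/2)*(k + sqrt(2))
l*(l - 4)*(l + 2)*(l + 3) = l^4 + l^3 - 14*l^2 - 24*l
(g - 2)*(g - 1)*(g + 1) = g^3 - 2*g^2 - g + 2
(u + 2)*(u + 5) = u^2 + 7*u + 10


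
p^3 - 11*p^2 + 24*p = p*(p - 8)*(p - 3)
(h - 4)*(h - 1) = h^2 - 5*h + 4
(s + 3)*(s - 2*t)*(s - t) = s^3 - 3*s^2*t + 3*s^2 + 2*s*t^2 - 9*s*t + 6*t^2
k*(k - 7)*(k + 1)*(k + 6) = k^4 - 43*k^2 - 42*k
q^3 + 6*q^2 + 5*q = q*(q + 1)*(q + 5)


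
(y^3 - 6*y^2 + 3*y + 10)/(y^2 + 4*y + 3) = (y^2 - 7*y + 10)/(y + 3)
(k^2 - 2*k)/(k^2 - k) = (k - 2)/(k - 1)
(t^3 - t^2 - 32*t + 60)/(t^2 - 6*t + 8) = (t^2 + t - 30)/(t - 4)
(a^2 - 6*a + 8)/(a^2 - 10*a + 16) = (a - 4)/(a - 8)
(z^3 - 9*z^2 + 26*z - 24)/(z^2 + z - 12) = (z^2 - 6*z + 8)/(z + 4)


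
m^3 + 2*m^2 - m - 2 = (m - 1)*(m + 1)*(m + 2)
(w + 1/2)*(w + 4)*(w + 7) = w^3 + 23*w^2/2 + 67*w/2 + 14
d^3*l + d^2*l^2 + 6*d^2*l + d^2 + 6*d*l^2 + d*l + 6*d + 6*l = (d + 6)*(d + l)*(d*l + 1)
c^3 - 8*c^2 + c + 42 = (c - 7)*(c - 3)*(c + 2)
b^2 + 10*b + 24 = (b + 4)*(b + 6)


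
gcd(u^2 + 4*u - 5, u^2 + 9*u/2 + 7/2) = 1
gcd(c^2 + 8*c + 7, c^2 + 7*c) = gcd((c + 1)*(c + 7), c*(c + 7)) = c + 7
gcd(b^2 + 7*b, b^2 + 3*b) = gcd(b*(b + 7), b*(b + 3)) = b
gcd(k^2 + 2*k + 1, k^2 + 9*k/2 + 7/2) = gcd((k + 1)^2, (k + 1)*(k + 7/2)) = k + 1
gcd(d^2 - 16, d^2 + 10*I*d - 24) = 1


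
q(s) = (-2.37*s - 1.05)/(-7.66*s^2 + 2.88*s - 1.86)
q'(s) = (-2.37*s - 1.05)*(15.32*s - 2.88)/(-7.66*s^2 + 2.88*s - 1.86)^2 - 2.37/(-7.66*s^2 + 2.88*s - 1.86)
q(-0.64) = -0.07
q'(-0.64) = 0.22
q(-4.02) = -0.06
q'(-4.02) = -0.01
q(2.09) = 0.20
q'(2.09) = -0.12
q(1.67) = 0.27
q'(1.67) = -0.21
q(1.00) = 0.52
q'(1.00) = -0.61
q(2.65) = 0.15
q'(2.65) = -0.07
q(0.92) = 0.57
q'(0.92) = -0.70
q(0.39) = 1.04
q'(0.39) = -0.44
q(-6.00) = -0.04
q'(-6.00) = -0.01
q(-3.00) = -0.08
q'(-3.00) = -0.02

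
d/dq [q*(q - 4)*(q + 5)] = 3*q^2 + 2*q - 20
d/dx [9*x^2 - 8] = 18*x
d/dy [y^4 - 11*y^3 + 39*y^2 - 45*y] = 4*y^3 - 33*y^2 + 78*y - 45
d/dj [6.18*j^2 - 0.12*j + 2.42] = 12.36*j - 0.12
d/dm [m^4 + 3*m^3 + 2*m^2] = m*(4*m^2 + 9*m + 4)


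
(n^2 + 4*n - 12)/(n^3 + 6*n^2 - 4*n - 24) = 1/(n + 2)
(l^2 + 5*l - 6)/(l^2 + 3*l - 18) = (l - 1)/(l - 3)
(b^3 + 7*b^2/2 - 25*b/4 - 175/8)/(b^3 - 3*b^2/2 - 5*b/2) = (b^2 + 6*b + 35/4)/(b*(b + 1))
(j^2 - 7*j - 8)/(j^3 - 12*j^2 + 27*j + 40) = 1/(j - 5)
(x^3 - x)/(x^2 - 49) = (x^3 - x)/(x^2 - 49)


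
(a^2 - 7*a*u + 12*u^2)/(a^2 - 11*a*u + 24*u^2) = (-a + 4*u)/(-a + 8*u)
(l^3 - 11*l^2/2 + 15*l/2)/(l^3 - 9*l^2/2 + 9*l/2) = (2*l - 5)/(2*l - 3)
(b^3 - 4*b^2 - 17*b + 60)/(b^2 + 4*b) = b - 8 + 15/b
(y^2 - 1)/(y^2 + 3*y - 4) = (y + 1)/(y + 4)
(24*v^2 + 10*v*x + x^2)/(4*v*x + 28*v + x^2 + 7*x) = (6*v + x)/(x + 7)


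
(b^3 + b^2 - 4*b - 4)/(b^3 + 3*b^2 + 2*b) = (b - 2)/b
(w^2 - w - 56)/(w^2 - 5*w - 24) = (w + 7)/(w + 3)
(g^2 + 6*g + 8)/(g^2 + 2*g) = (g + 4)/g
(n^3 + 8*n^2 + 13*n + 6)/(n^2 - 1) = (n^2 + 7*n + 6)/(n - 1)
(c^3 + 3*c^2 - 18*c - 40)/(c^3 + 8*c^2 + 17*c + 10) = (c - 4)/(c + 1)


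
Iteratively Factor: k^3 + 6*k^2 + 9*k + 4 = (k + 1)*(k^2 + 5*k + 4) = (k + 1)*(k + 4)*(k + 1)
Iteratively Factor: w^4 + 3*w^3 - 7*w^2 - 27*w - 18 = (w + 2)*(w^3 + w^2 - 9*w - 9) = (w + 1)*(w + 2)*(w^2 - 9) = (w - 3)*(w + 1)*(w + 2)*(w + 3)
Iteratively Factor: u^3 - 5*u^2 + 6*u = (u - 2)*(u^2 - 3*u) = (u - 3)*(u - 2)*(u)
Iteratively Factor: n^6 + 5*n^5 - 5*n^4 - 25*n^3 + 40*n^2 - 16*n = (n + 4)*(n^5 + n^4 - 9*n^3 + 11*n^2 - 4*n) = (n - 1)*(n + 4)*(n^4 + 2*n^3 - 7*n^2 + 4*n) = (n - 1)^2*(n + 4)*(n^3 + 3*n^2 - 4*n) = (n - 1)^2*(n + 4)^2*(n^2 - n) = (n - 1)^3*(n + 4)^2*(n)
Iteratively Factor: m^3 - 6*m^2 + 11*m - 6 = (m - 2)*(m^2 - 4*m + 3) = (m - 3)*(m - 2)*(m - 1)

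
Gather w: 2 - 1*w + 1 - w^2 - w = -w^2 - 2*w + 3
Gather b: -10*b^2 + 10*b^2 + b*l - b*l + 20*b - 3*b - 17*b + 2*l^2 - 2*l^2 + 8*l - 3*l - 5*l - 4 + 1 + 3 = 0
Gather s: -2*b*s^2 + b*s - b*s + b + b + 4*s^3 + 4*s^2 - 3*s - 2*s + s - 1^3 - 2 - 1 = 2*b + 4*s^3 + s^2*(4 - 2*b) - 4*s - 4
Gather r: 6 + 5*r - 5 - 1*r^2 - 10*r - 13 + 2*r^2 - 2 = r^2 - 5*r - 14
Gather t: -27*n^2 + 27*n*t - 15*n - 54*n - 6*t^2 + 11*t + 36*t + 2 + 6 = -27*n^2 - 69*n - 6*t^2 + t*(27*n + 47) + 8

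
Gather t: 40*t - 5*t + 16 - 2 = 35*t + 14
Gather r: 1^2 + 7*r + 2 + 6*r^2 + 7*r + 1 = 6*r^2 + 14*r + 4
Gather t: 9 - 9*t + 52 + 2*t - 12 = 49 - 7*t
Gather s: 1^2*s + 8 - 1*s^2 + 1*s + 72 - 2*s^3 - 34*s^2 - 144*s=-2*s^3 - 35*s^2 - 142*s + 80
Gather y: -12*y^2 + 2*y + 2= -12*y^2 + 2*y + 2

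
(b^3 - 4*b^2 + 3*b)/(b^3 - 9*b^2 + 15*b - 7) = b*(b - 3)/(b^2 - 8*b + 7)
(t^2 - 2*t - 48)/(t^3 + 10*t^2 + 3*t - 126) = (t - 8)/(t^2 + 4*t - 21)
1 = 1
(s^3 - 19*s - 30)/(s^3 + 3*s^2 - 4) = (s^2 - 2*s - 15)/(s^2 + s - 2)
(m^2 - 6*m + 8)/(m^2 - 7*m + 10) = (m - 4)/(m - 5)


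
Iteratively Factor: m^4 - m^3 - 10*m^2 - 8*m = (m + 2)*(m^3 - 3*m^2 - 4*m) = m*(m + 2)*(m^2 - 3*m - 4) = m*(m - 4)*(m + 2)*(m + 1)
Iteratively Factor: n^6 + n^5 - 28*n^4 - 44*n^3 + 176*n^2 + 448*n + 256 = (n + 1)*(n^5 - 28*n^3 - 16*n^2 + 192*n + 256) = (n + 1)*(n + 2)*(n^4 - 2*n^3 - 24*n^2 + 32*n + 128) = (n - 4)*(n + 1)*(n + 2)*(n^3 + 2*n^2 - 16*n - 32) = (n - 4)*(n + 1)*(n + 2)^2*(n^2 - 16) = (n - 4)*(n + 1)*(n + 2)^2*(n + 4)*(n - 4)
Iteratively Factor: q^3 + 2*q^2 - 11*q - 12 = (q + 4)*(q^2 - 2*q - 3) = (q + 1)*(q + 4)*(q - 3)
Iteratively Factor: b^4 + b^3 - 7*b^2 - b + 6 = (b + 3)*(b^3 - 2*b^2 - b + 2) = (b - 2)*(b + 3)*(b^2 - 1) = (b - 2)*(b + 1)*(b + 3)*(b - 1)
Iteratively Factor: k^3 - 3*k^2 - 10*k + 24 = (k + 3)*(k^2 - 6*k + 8) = (k - 2)*(k + 3)*(k - 4)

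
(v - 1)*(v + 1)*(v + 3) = v^3 + 3*v^2 - v - 3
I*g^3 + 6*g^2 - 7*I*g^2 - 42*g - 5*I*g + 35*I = (g - 7)*(g - 5*I)*(I*g + 1)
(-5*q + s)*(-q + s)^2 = -5*q^3 + 11*q^2*s - 7*q*s^2 + s^3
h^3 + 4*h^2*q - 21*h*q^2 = h*(h - 3*q)*(h + 7*q)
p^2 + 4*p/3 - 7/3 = (p - 1)*(p + 7/3)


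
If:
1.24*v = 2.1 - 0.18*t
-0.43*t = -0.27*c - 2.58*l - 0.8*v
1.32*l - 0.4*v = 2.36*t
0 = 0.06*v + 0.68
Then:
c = -1323.83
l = 157.01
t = 89.74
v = -11.33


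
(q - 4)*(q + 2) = q^2 - 2*q - 8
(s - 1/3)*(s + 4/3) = s^2 + s - 4/9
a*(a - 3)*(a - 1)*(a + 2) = a^4 - 2*a^3 - 5*a^2 + 6*a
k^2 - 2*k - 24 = (k - 6)*(k + 4)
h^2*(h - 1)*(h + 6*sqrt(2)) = h^4 - h^3 + 6*sqrt(2)*h^3 - 6*sqrt(2)*h^2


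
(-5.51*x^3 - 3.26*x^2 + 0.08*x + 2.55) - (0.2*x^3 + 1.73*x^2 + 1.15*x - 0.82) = -5.71*x^3 - 4.99*x^2 - 1.07*x + 3.37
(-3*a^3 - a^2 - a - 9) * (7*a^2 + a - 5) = -21*a^5 - 10*a^4 + 7*a^3 - 59*a^2 - 4*a + 45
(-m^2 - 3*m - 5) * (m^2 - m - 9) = -m^4 - 2*m^3 + 7*m^2 + 32*m + 45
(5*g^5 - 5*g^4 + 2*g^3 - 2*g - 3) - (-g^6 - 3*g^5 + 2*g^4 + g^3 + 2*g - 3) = g^6 + 8*g^5 - 7*g^4 + g^3 - 4*g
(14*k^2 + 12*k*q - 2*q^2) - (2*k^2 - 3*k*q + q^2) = 12*k^2 + 15*k*q - 3*q^2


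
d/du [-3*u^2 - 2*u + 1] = -6*u - 2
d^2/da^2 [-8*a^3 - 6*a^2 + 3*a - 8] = -48*a - 12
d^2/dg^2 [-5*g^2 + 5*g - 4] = -10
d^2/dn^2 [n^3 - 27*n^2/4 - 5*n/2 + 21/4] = 6*n - 27/2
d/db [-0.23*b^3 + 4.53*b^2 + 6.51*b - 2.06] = -0.69*b^2 + 9.06*b + 6.51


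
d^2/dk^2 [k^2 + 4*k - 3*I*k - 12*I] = 2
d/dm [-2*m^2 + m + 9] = 1 - 4*m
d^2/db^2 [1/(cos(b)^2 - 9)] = 2*(-2*sin(b)^4 + 19*sin(b)^2 - 8)/(cos(b)^2 - 9)^3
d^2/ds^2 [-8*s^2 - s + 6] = -16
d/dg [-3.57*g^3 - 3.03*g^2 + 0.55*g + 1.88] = -10.71*g^2 - 6.06*g + 0.55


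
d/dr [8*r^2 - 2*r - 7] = 16*r - 2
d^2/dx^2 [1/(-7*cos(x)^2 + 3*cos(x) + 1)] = (-196*sin(x)^4 + 135*sin(x)^2 - 303*cos(x)/4 + 63*cos(3*x)/4 + 93)/(7*sin(x)^2 + 3*cos(x) - 6)^3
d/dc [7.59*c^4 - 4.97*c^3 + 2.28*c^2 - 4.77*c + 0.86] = 30.36*c^3 - 14.91*c^2 + 4.56*c - 4.77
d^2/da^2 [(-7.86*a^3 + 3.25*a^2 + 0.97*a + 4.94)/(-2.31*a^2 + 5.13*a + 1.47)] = (-5.6843418860808e-14*a^5 - 1.13686837721616e-13*a^4 + 379.703088*a^3 + 131.260122*a^2 + 433.387962*a - 292.976604)/(12.326391*a^6 - 82.122579*a^5 + 158.843916*a^4 - 30.486051*a^3 - 101.082492*a^2 - 33.256251*a - 3.176523)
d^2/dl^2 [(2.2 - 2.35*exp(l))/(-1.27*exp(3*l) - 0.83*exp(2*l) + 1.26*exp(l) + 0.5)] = (15.16126*exp(6*l) - 24.504015*exp(5*l) - 8.84842500000001*exp(4*l) + 22.83544*exp(3*l) + 0.180780000000002*exp(2*l) - 8.62522*exp(l) + 1.9735)*exp(l)/(2.048383*exp(9*l) + 4.016121*exp(8*l) - 3.472053*exp(7*l) - 9.816559*exp(6*l) + 0.282414000000001*exp(5*l) + 7.720374*exp(4*l) + 2.089524*exp(3*l) - 1.7589*exp(2*l) - 0.945*exp(l) - 0.125)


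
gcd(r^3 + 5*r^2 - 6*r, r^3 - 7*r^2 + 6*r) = r^2 - r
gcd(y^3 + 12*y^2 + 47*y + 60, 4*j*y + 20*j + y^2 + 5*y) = y + 5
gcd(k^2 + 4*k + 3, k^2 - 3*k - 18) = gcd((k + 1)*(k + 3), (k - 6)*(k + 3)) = k + 3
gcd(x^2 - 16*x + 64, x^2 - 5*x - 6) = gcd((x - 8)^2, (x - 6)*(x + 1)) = 1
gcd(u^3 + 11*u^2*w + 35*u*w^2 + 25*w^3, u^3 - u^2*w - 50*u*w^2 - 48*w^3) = u + w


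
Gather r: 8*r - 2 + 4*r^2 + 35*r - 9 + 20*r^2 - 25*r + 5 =24*r^2 + 18*r - 6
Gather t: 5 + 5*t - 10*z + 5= 5*t - 10*z + 10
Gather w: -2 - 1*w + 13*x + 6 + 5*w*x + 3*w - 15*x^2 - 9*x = w*(5*x + 2) - 15*x^2 + 4*x + 4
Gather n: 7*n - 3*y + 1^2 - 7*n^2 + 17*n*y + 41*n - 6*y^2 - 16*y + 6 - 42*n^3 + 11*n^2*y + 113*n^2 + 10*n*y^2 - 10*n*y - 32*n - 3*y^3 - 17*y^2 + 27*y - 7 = -42*n^3 + n^2*(11*y + 106) + n*(10*y^2 + 7*y + 16) - 3*y^3 - 23*y^2 + 8*y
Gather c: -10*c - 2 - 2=-10*c - 4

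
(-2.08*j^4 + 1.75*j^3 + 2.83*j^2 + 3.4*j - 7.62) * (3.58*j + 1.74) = -7.4464*j^5 + 2.6458*j^4 + 13.1764*j^3 + 17.0962*j^2 - 21.3636*j - 13.2588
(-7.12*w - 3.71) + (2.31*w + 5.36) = 1.65 - 4.81*w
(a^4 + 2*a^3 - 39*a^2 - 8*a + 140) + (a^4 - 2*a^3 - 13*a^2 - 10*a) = 2*a^4 - 52*a^2 - 18*a + 140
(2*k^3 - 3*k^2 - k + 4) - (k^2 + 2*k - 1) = 2*k^3 - 4*k^2 - 3*k + 5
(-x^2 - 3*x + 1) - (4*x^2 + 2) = -5*x^2 - 3*x - 1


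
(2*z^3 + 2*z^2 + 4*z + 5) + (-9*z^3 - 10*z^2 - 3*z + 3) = -7*z^3 - 8*z^2 + z + 8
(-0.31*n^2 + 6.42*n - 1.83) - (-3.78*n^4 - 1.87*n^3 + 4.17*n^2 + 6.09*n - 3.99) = 3.78*n^4 + 1.87*n^3 - 4.48*n^2 + 0.33*n + 2.16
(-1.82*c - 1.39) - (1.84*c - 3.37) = 1.98 - 3.66*c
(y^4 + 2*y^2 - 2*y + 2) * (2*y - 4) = 2*y^5 - 4*y^4 + 4*y^3 - 12*y^2 + 12*y - 8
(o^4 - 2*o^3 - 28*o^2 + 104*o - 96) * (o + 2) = o^5 - 32*o^3 + 48*o^2 + 112*o - 192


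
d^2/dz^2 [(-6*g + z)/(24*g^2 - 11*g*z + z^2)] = 2*(-(6*g - z)*(11*g - 2*z)^2 + (17*g - 3*z)*(24*g^2 - 11*g*z + z^2))/(24*g^2 - 11*g*z + z^2)^3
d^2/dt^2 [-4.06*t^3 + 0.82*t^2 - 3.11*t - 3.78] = 1.64 - 24.36*t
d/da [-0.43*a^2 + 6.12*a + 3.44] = 6.12 - 0.86*a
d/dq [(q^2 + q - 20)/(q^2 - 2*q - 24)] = (-3*q^2 - 8*q - 64)/(q^4 - 4*q^3 - 44*q^2 + 96*q + 576)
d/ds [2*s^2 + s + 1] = 4*s + 1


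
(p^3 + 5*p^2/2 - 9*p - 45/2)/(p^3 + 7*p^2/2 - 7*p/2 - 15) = (p - 3)/(p - 2)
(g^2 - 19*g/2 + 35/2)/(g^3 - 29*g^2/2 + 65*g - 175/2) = 1/(g - 5)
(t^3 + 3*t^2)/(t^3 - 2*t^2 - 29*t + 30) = t^2*(t + 3)/(t^3 - 2*t^2 - 29*t + 30)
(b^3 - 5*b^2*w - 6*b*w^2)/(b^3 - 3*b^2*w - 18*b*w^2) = (b + w)/(b + 3*w)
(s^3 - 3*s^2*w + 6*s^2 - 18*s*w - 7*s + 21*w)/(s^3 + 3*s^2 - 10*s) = (s^3 - 3*s^2*w + 6*s^2 - 18*s*w - 7*s + 21*w)/(s*(s^2 + 3*s - 10))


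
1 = 1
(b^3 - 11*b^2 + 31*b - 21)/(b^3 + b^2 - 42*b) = (b^3 - 11*b^2 + 31*b - 21)/(b*(b^2 + b - 42))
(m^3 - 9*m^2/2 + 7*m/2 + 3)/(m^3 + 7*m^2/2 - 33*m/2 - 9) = (m - 2)/(m + 6)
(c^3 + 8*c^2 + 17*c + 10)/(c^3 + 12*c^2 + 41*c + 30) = (c + 2)/(c + 6)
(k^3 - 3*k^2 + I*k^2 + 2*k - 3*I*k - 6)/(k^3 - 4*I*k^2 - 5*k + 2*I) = (k^2 + k*(-3 + 2*I) - 6*I)/(k^2 - 3*I*k - 2)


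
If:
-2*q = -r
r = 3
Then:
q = 3/2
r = 3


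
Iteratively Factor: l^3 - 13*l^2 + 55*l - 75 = (l - 5)*(l^2 - 8*l + 15) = (l - 5)*(l - 3)*(l - 5)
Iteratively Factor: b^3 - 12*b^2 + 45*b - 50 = (b - 5)*(b^2 - 7*b + 10) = (b - 5)*(b - 2)*(b - 5)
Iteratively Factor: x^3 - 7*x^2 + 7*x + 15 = (x - 3)*(x^2 - 4*x - 5) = (x - 3)*(x + 1)*(x - 5)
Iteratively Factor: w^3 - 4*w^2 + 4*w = (w)*(w^2 - 4*w + 4) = w*(w - 2)*(w - 2)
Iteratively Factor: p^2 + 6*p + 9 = (p + 3)*(p + 3)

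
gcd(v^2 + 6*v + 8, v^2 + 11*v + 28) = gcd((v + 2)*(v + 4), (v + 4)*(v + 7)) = v + 4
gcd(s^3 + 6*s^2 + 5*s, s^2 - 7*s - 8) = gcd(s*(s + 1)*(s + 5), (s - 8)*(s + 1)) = s + 1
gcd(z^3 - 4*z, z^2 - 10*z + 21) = 1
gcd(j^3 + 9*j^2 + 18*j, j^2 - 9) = j + 3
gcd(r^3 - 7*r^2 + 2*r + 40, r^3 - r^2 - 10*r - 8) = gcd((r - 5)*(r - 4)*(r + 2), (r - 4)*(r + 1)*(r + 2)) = r^2 - 2*r - 8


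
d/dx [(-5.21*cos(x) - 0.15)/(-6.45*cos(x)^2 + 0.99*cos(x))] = (-0.789160361274323 - 0.0454410956587902/cos(x) + 0.00348733989939551/cos(x)^2)*sin(x)/(-0.97698355666399*cos(x)^2 + 0.299911231348015*cos(x) - 0.0230164433360105)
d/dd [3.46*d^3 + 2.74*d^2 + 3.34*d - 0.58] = 10.38*d^2 + 5.48*d + 3.34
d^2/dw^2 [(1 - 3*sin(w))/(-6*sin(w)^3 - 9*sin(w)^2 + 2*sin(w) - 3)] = (-432*sin(w)^7 - 162*sin(w)^6 + 855*sin(w)^5 + 1488*sin(w)^4 - 36*sin(w)^3 - 1184*sin(w)^2 - 291*sin(w) + 82)/(6*sin(w)^3 + 9*sin(w)^2 - 2*sin(w) + 3)^3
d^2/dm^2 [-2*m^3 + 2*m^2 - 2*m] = 4 - 12*m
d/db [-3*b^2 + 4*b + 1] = 4 - 6*b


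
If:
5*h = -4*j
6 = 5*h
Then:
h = 6/5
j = -3/2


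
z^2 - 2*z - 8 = (z - 4)*(z + 2)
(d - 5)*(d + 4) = d^2 - d - 20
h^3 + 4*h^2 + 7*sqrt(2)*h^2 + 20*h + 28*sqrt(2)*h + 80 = (h + 4)*(h + 2*sqrt(2))*(h + 5*sqrt(2))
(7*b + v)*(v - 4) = 7*b*v - 28*b + v^2 - 4*v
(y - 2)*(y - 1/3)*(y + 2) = y^3 - y^2/3 - 4*y + 4/3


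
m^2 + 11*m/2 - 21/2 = (m - 3/2)*(m + 7)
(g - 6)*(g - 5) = g^2 - 11*g + 30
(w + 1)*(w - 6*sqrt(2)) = w^2 - 6*sqrt(2)*w + w - 6*sqrt(2)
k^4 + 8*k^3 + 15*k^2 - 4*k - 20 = (k - 1)*(k + 2)^2*(k + 5)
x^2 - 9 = (x - 3)*(x + 3)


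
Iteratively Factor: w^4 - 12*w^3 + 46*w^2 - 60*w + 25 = (w - 1)*(w^3 - 11*w^2 + 35*w - 25) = (w - 5)*(w - 1)*(w^2 - 6*w + 5) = (w - 5)^2*(w - 1)*(w - 1)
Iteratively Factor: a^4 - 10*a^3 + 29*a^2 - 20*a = (a - 1)*(a^3 - 9*a^2 + 20*a) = (a - 5)*(a - 1)*(a^2 - 4*a) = (a - 5)*(a - 4)*(a - 1)*(a)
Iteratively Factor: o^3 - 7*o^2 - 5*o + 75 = (o - 5)*(o^2 - 2*o - 15) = (o - 5)*(o + 3)*(o - 5)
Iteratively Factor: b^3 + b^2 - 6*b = (b)*(b^2 + b - 6) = b*(b - 2)*(b + 3)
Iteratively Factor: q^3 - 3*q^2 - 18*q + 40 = (q + 4)*(q^2 - 7*q + 10) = (q - 2)*(q + 4)*(q - 5)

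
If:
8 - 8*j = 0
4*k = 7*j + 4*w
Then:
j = 1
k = w + 7/4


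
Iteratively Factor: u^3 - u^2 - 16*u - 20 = (u + 2)*(u^2 - 3*u - 10) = (u - 5)*(u + 2)*(u + 2)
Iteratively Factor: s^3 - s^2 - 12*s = (s - 4)*(s^2 + 3*s) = (s - 4)*(s + 3)*(s)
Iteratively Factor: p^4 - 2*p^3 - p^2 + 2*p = (p)*(p^3 - 2*p^2 - p + 2) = p*(p + 1)*(p^2 - 3*p + 2) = p*(p - 2)*(p + 1)*(p - 1)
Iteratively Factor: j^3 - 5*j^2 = (j - 5)*(j^2) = j*(j - 5)*(j)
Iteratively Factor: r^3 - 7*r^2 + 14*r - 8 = (r - 4)*(r^2 - 3*r + 2) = (r - 4)*(r - 2)*(r - 1)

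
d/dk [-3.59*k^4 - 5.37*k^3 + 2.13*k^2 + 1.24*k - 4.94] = -14.36*k^3 - 16.11*k^2 + 4.26*k + 1.24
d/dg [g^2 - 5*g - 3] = 2*g - 5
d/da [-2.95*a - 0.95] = -2.95000000000000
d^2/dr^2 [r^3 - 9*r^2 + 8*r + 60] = 6*r - 18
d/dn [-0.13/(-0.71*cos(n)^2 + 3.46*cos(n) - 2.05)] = (0.1846*cos(n) - 0.4498)*sin(n)/(0.71*cos(n)^2 - 3.46*cos(n) + 2.05)^2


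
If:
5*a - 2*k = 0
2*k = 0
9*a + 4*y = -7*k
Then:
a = 0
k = 0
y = 0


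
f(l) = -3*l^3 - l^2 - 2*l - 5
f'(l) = -9*l^2 - 2*l - 2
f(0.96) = -10.50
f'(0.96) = -12.21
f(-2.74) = 54.68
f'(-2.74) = -64.09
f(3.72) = -180.71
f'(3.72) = -133.99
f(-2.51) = 41.16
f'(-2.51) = -53.68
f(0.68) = -7.77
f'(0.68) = -7.52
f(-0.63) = -3.39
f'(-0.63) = -4.31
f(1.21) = -14.20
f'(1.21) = -17.60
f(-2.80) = 58.62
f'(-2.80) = -66.96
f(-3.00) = 73.00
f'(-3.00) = -77.00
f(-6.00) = 619.00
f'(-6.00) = -314.00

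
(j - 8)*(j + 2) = j^2 - 6*j - 16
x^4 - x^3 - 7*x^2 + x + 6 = (x - 3)*(x - 1)*(x + 1)*(x + 2)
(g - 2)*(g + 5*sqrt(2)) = g^2 - 2*g + 5*sqrt(2)*g - 10*sqrt(2)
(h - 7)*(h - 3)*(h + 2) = h^3 - 8*h^2 + h + 42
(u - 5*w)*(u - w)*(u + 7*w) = u^3 + u^2*w - 37*u*w^2 + 35*w^3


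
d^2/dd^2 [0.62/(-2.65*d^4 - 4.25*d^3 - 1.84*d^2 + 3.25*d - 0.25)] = ((19.716*d^2 + 15.81*d + 2.2816)*(2.65*d^4 + 4.25*d^3 + 1.84*d^2 - 3.25*d + 0.25) - 0.62*(10.6*d^3 + 12.75*d^2 + 3.68*d - 3.25)*(21.2*d^3 + 25.5*d^2 + 7.36*d - 6.5))/(2.65*d^4 + 4.25*d^3 + 1.84*d^2 - 3.25*d + 0.25)^3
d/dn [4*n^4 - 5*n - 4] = 16*n^3 - 5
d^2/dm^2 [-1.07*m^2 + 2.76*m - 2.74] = -2.14000000000000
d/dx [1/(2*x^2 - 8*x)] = (2 - x)/(x^2*(x - 4)^2)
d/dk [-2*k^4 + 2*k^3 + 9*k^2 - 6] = 2*k*(-4*k^2 + 3*k + 9)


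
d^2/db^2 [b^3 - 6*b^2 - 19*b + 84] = 6*b - 12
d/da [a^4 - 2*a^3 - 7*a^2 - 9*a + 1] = 4*a^3 - 6*a^2 - 14*a - 9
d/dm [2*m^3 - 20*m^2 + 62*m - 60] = 6*m^2 - 40*m + 62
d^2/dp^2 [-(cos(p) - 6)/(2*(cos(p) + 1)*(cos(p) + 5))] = ((1 - cos(2*p))^2 - 17*cos(p) - 214*cos(2*p) - 31*cos(3*p) + 1510)/(8*(cos(p) + 1)^2*(cos(p) + 5)^3)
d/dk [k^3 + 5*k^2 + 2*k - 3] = 3*k^2 + 10*k + 2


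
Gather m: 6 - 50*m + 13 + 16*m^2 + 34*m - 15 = 16*m^2 - 16*m + 4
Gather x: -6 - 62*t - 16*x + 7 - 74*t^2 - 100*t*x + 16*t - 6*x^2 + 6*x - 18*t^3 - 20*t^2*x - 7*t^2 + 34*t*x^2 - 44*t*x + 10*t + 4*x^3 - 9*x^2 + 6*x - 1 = -18*t^3 - 81*t^2 - 36*t + 4*x^3 + x^2*(34*t - 15) + x*(-20*t^2 - 144*t - 4)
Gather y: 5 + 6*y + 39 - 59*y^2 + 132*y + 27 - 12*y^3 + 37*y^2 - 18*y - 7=-12*y^3 - 22*y^2 + 120*y + 64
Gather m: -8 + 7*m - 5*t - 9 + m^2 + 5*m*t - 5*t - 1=m^2 + m*(5*t + 7) - 10*t - 18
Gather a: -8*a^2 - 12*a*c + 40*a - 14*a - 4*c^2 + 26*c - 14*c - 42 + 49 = -8*a^2 + a*(26 - 12*c) - 4*c^2 + 12*c + 7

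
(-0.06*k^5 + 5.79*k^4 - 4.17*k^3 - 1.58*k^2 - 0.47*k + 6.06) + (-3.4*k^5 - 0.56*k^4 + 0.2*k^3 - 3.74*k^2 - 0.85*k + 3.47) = -3.46*k^5 + 5.23*k^4 - 3.97*k^3 - 5.32*k^2 - 1.32*k + 9.53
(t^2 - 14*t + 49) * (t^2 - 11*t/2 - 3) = t^4 - 39*t^3/2 + 123*t^2 - 455*t/2 - 147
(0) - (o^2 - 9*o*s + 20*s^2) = -o^2 + 9*o*s - 20*s^2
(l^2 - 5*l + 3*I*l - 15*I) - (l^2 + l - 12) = -6*l + 3*I*l + 12 - 15*I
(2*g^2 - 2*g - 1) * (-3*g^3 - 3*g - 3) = -6*g^5 + 6*g^4 - 3*g^3 + 9*g + 3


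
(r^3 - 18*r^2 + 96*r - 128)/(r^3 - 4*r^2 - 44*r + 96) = (r - 8)/(r + 6)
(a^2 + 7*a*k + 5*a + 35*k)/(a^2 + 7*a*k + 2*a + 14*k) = (a + 5)/(a + 2)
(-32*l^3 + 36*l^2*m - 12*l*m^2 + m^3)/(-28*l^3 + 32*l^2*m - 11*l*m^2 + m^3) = (8*l - m)/(7*l - m)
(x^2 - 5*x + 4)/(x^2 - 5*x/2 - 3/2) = 2*(-x^2 + 5*x - 4)/(-2*x^2 + 5*x + 3)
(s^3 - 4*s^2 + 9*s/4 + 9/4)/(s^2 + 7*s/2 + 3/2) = (2*s^2 - 9*s + 9)/(2*(s + 3))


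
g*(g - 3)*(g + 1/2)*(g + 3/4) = g^4 - 7*g^3/4 - 27*g^2/8 - 9*g/8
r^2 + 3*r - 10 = (r - 2)*(r + 5)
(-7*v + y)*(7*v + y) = -49*v^2 + y^2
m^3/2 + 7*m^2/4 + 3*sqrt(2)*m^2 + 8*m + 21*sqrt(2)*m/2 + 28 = (m/2 + sqrt(2))*(m + 7/2)*(m + 4*sqrt(2))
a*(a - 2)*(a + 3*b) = a^3 + 3*a^2*b - 2*a^2 - 6*a*b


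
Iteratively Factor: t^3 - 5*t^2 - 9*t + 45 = (t + 3)*(t^2 - 8*t + 15) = (t - 5)*(t + 3)*(t - 3)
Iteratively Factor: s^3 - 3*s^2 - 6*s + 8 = (s + 2)*(s^2 - 5*s + 4) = (s - 4)*(s + 2)*(s - 1)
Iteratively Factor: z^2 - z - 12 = (z + 3)*(z - 4)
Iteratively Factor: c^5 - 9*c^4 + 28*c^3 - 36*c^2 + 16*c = (c - 4)*(c^4 - 5*c^3 + 8*c^2 - 4*c) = c*(c - 4)*(c^3 - 5*c^2 + 8*c - 4) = c*(c - 4)*(c - 2)*(c^2 - 3*c + 2) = c*(c - 4)*(c - 2)*(c - 1)*(c - 2)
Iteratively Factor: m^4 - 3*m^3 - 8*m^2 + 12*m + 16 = (m + 1)*(m^3 - 4*m^2 - 4*m + 16) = (m - 4)*(m + 1)*(m^2 - 4) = (m - 4)*(m - 2)*(m + 1)*(m + 2)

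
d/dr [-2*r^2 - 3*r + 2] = -4*r - 3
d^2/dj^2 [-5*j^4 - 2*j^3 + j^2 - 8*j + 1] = -60*j^2 - 12*j + 2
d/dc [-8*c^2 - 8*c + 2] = -16*c - 8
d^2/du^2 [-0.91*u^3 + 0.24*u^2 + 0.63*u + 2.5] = 0.48 - 5.46*u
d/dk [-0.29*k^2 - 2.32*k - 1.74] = -0.58*k - 2.32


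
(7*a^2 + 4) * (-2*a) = -14*a^3 - 8*a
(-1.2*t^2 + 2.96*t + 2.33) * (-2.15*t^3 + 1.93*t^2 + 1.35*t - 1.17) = 2.58*t^5 - 8.68*t^4 - 0.916700000000001*t^3 + 9.8969*t^2 - 0.317699999999999*t - 2.7261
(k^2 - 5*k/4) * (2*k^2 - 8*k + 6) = 2*k^4 - 21*k^3/2 + 16*k^2 - 15*k/2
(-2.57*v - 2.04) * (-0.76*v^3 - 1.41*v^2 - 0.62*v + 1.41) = 1.9532*v^4 + 5.1741*v^3 + 4.4698*v^2 - 2.3589*v - 2.8764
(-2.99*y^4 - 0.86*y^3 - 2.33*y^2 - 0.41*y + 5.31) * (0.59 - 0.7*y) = 2.093*y^5 - 1.1621*y^4 + 1.1236*y^3 - 1.0877*y^2 - 3.9589*y + 3.1329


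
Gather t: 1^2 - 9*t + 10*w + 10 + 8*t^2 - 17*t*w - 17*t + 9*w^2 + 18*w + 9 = 8*t^2 + t*(-17*w - 26) + 9*w^2 + 28*w + 20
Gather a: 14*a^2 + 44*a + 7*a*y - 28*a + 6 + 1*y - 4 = 14*a^2 + a*(7*y + 16) + y + 2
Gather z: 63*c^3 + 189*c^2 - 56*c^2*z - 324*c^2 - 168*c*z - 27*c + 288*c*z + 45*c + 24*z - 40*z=63*c^3 - 135*c^2 + 18*c + z*(-56*c^2 + 120*c - 16)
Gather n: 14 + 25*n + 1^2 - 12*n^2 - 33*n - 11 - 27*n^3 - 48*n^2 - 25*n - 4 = -27*n^3 - 60*n^2 - 33*n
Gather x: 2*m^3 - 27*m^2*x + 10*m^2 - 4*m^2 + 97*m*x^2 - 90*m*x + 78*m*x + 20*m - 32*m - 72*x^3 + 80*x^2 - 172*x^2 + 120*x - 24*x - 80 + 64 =2*m^3 + 6*m^2 - 12*m - 72*x^3 + x^2*(97*m - 92) + x*(-27*m^2 - 12*m + 96) - 16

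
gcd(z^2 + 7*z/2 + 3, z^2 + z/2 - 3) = z + 2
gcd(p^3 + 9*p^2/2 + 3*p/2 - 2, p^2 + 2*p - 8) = p + 4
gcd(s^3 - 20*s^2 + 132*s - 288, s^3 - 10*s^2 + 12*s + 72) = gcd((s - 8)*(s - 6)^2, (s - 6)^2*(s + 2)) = s^2 - 12*s + 36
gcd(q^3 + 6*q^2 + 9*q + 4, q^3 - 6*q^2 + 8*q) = 1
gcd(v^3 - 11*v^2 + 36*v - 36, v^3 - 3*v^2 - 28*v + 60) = v^2 - 8*v + 12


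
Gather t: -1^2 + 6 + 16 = 21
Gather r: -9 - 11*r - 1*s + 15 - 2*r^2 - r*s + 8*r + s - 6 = -2*r^2 + r*(-s - 3)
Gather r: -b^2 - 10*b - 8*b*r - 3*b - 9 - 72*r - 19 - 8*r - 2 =-b^2 - 13*b + r*(-8*b - 80) - 30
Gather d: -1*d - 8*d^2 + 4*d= -8*d^2 + 3*d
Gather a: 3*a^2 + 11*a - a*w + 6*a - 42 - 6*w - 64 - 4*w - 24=3*a^2 + a*(17 - w) - 10*w - 130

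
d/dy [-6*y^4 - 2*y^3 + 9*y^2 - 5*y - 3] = -24*y^3 - 6*y^2 + 18*y - 5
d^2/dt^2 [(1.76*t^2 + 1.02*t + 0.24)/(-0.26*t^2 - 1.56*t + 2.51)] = (1.289808*t^3 - 6.9888*t^2 - 4.577976*t - 31.645552)/(0.017576*t^6 + 0.316368*t^5 + 1.38918*t^4 - 2.31192*t^3 - 13.41093*t^2 + 29.484468*t - 15.813251)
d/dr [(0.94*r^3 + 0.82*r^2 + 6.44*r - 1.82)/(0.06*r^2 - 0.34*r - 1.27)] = (0.0564*r^4 - 0.6392*r^3 - 4.2466*r^2 - 1.8644*r - 8.7976)/(0.0036*r^4 - 0.0408*r^3 - 0.0368*r^2 + 0.8636*r + 1.6129)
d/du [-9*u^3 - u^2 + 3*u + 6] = -27*u^2 - 2*u + 3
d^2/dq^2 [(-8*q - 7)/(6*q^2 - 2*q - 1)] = 4*(2*(6*q - 1)^2*(8*q + 7) + (72*q + 13)*(-6*q^2 + 2*q + 1))/(-6*q^2 + 2*q + 1)^3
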